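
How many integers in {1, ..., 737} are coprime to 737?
660

Prime factorization: 737 = 11 × 67
Using the formula φ(n) = n × Π(1 - 1/p) for each prime factor p:
φ(737) = 737 × (1 - 1/11) × (1 - 1/67)
φ(737) = 660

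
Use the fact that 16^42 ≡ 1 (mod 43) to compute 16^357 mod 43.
By Fermat: 16^{42} ≡ 1 (mod 43). 357 ≡ 21 (mod 42). So 16^{357} ≡ 16^{21} ≡ 1 (mod 43)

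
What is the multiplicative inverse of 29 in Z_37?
29^(-1) ≡ 23 (mod 37). Verification: 29 × 23 = 667 ≡ 1 (mod 37)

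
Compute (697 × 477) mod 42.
39

(697 × 477) = 332469
332469 mod 42 = 39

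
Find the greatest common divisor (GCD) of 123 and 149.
1

Using the Euclidean algorithm:
123 = 0 × 149 + 123
149 = 1 × 123 + 26
123 = 4 × 26 + 19
26 = 1 × 19 + 7
19 = 2 × 7 + 5
7 = 1 × 5 + 2
5 = 2 × 2 + 1
2 = 2 × 1 + 0

GCD(123, 149) = 1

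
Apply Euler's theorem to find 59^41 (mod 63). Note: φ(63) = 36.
By Euler: 59^{36} ≡ 1 (mod 63) since gcd(59, 63) = 1. 41 = 1×36 + 5. So 59^{41} ≡ 59^{5} ≡ 47 (mod 63)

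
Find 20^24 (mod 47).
Using repeated squaring. 24 = 16 + 8 (binary 11000). Repeated squaring mod 47: 20^1 ≡ 20; 20^2 ≡ 20² = 400 ≡ 24; 20^4 ≡ 24² = 576 ≡ 12; 20^8 ≡ 12² = 144 ≡ 3; 20^16 ≡ 3² = 9 ≡ 9. Multiply: 20^24 = 20^16 × 20^8 ≡ 9 × 3 (mod 47): 9 × 3 = 27 ≡ 27. So 20^24 ≡ 27 (mod 47).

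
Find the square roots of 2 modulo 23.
The square roots of 2 mod 23 are 18 and 5. Verify: 18² = 324 ≡ 2 (mod 23)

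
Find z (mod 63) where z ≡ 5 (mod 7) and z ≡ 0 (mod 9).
M = 7 × 9 = 63. M₁ = 9, y₁ ≡ 4 (mod 7). M₂ = 7, y₂ ≡ 4 (mod 9). z = 5×9×4 + 0×7×4 ≡ 54 (mod 63)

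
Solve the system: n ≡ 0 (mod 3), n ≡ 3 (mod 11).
M = 3 × 11 = 33. M₁ = 11, y₁ ≡ 2 (mod 3). M₂ = 3, y₂ ≡ 4 (mod 11). n = 0×11×2 + 3×3×4 ≡ 3 (mod 33)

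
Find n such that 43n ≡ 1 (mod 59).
43^(-1) ≡ 11 (mod 59). Verification: 43 × 11 = 473 ≡ 1 (mod 59)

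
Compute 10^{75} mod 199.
116

Using successive squaring:
Binary expansion of 75: 1001011
Powers of 10 mod 199 (each is the square of the previous):
  10^1 ≡ 10 (mod 199)
  10^2 ≡ 10² = 100 ≡ 100 (mod 199)
  10^4 ≡ 100² = 10000 ≡ 50 (mod 199)
  10^8 ≡ 50² = 2500 ≡ 112 (mod 199)
  10^16 ≡ 112² = 12544 ≡ 7 (mod 199)
  10^32 ≡ 7² = 49 ≡ 49 (mod 199)
  10^64 ≡ 49² = 2401 ≡ 13 (mod 199)
75 = 64 + 8 + 2 + 1, so 10^75 = 10^64 × 10^8 × 10^2 × 10^1 ≡ 13 × 112 × 100 × 10 (mod 199)
Multiplying step by step:
  13 × 112 = 1456 ≡ 63 (mod 199)
  63 × 100 = 6300 ≡ 131 (mod 199)
  131 × 10 = 1310 ≡ 116 (mod 199)
Result: 10^75 ≡ 116 (mod 199)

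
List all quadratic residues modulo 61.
QRs mod 61: {1, 3, 4, 5, 9, 12, 13, 14, 15, 16, 19, 20, 22, 25, 27, 34, 36, 39, 41, 42, 45, 46, 47, 48, 49, 52, 56, 57, 58, 60}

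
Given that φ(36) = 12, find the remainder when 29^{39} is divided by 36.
By Euler: 29^{12} ≡ 1 (mod 36) since gcd(29, 36) = 1. 39 = 3×12 + 3. So 29^{39} ≡ 29^{3} ≡ 17 (mod 36)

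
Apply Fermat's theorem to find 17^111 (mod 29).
By Fermat: 17^{28} ≡ 1 (mod 29). 111 = 3×28 + 27. So 17^{111} ≡ 17^{27} ≡ 12 (mod 29)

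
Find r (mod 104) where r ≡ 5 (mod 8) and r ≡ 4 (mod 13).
M = 8 × 13 = 104. M₁ = 13, y₁ ≡ 5 (mod 8). M₂ = 8, y₂ ≡ 5 (mod 13). r = 5×13×5 + 4×8×5 ≡ 69 (mod 104)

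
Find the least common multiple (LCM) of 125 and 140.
3500

First find GCD(125, 140) using the Euclidean algorithm:
125 = 0 × 140 + 125
140 = 1 × 125 + 15
125 = 8 × 15 + 5
15 = 3 × 5 + 0
GCD(125, 140) = 5

LCM formula: LCM(a, b) = (a × b) / GCD(a, b)
LCM(125, 140) = (125 × 140) / 5
LCM(125, 140) = 17500 / 5
LCM(125, 140) = 3500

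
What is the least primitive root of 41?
6

A primitive root g modulo p has order p-1 = 40
Prime divisors of 40: [2, 5]
g is a primitive root iff g^(40/q) ≢ 1 (mod 41) for each prime divisor q
Testing small values:
  g = 2: 2^20 ≡ 1, 2^8 ≡ 10 (mod 41) → 2^20 ≡ 1, not primitive root
  g = 3: 3^20 ≡ 40, 3^8 ≡ 1 (mod 41) → 3^8 ≡ 1, not primitive root
  g = 4: 4^20 ≡ 1, 4^8 ≡ 18 (mod 41) → 4^20 ≡ 1, not primitive root
  g = 5: 5^20 ≡ 1, 5^8 ≡ 18 (mod 41) → 5^20 ≡ 1, not primitive root
  g = 6: 6^20 ≡ 40, 6^8 ≡ 10 (mod 41) → none is 1, primitive root!
The smallest primitive root is 6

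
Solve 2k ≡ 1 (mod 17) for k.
9

Using Extended Euclidean Algorithm:
gcd(2, 17) = 1
Bezout coefficients: 2 × -8 + 17 × 1 = 1
So 2 × -8 ≡ 1 (mod 17)
The inverse is -8 mod 17 = 9
Verification: 2 × 9 = 18 = 1 × 17 + 1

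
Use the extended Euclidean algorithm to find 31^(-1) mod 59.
Extended GCD: 31(-19) + 59(10) = 1. So 31^(-1) ≡ 40 ≡ 40 (mod 59). Verify: 31 × 40 = 1240 ≡ 1 (mod 59)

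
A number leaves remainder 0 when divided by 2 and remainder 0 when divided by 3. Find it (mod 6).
M = 2 × 3 = 6. M₁ = 3, y₁ ≡ 1 (mod 2). M₂ = 2, y₂ ≡ 2 (mod 3). x = 0×3×1 + 0×2×2 ≡ 0 (mod 6)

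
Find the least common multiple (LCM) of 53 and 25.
1325

First find GCD(53, 25) using the Euclidean algorithm:
53 = 2 × 25 + 3
25 = 8 × 3 + 1
3 = 3 × 1 + 0
GCD(53, 25) = 1

LCM formula: LCM(a, b) = (a × b) / GCD(a, b)
LCM(53, 25) = (53 × 25) / 1
LCM(53, 25) = 1325 / 1
LCM(53, 25) = 1325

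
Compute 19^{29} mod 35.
24

Using successive squaring:
Binary expansion of 29: 11101
Powers of 19 mod 35 (each is the square of the previous):
  19^1 ≡ 19 (mod 35)
  19^2 ≡ 19² = 361 ≡ 11 (mod 35)
  19^4 ≡ 11² = 121 ≡ 16 (mod 35)
  19^8 ≡ 16² = 256 ≡ 11 (mod 35)
  19^16 ≡ 11² = 121 ≡ 16 (mod 35)
29 = 16 + 8 + 4 + 1, so 19^29 = 19^16 × 19^8 × 19^4 × 19^1 ≡ 16 × 11 × 16 × 19 (mod 35)
Multiplying step by step:
  16 × 11 = 176 ≡ 1 (mod 35)
  1 × 16 = 16 ≡ 16 (mod 35)
  16 × 19 = 304 ≡ 24 (mod 35)
Result: 19^29 ≡ 24 (mod 35)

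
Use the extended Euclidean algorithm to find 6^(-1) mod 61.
Extended GCD: 6(-10) + 61(1) = 1. So 6^(-1) ≡ 51 ≡ 51 (mod 61). Verify: 6 × 51 = 306 ≡ 1 (mod 61)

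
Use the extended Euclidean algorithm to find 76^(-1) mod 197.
Extended GCD: 76(70) + 197(-27) = 1. So 76^(-1) ≡ 70 ≡ 70 (mod 197). Verify: 76 × 70 = 5320 ≡ 1 (mod 197)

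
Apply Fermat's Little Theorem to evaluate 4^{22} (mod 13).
9

By Fermat's Little Theorem, a^(p-1) ≡ 1 (mod p) for prime p and gcd(a, p) = 1
Here p = 13, so 4^12 ≡ 1 (mod 13)
We can reduce the exponent: 22 mod 12 = 10
So 4^22 ≡ 4^10 (mod 13)
Computing: 4^10 mod 13 = 9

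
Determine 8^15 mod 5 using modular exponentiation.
Using Fermat: 8^{4} ≡ 1 (mod 5). 15 ≡ 3 (mod 4). So 8^{15} ≡ 8^{3} ≡ 2 (mod 5)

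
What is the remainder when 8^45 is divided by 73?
Using repeated squaring. 45 = 32 + 8 + 4 + 1 (binary 101101). Repeated squaring mod 73: 8^1 ≡ 8; 8^2 ≡ 8² = 64 ≡ 64; 8^4 ≡ 64² = 4096 ≡ 8; 8^8 ≡ 8² = 64 ≡ 64; 8^16 ≡ 64² = 4096 ≡ 8; 8^32 ≡ 8² = 64 ≡ 64. Multiply: 8^45 = 8^32 × 8^8 × 8^4 × 8^1 ≡ 64 × 64 × 8 × 8 (mod 73): 64 × 64 = 4096 ≡ 8; 8 × 8 = 64 ≡ 64; 64 × 8 = 512 ≡ 1. So 8^45 ≡ 1 (mod 73).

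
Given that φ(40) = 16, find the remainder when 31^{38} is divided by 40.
By Euler: 31^{16} ≡ 1 (mod 40) since gcd(31, 40) = 1. 38 = 2×16 + 6. So 31^{38} ≡ 31^{6} ≡ 1 (mod 40)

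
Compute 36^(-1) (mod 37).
36^(-1) ≡ 36 (mod 37). Verification: 36 × 36 = 1296 ≡ 1 (mod 37)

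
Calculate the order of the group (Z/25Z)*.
20

Prime factorization: 25 = 5^2
Using the formula φ(n) = n × Π(1 - 1/p) for each prime factor p:
φ(25) = 25 × (1 - 1/5)
φ(25) = 20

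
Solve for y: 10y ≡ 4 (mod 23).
5

Since gcd(10, 23) = 1 divides 4, a solution exists.
Multiply both sides by the inverse of 10 mod 23:
  10^(-1) mod 23 = 7
  x ≡ 7 × 4 ≡ 28 ≡ 5 (mod 23)
Verification: 10 × 5 = 50 = 2 × 23 + 4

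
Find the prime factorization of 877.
877

Divide by primes starting from smallest:
877 ÷ 877 = 1

877 = 877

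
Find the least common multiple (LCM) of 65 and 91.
455

First find GCD(65, 91) using the Euclidean algorithm:
65 = 0 × 91 + 65
91 = 1 × 65 + 26
65 = 2 × 26 + 13
26 = 2 × 13 + 0
GCD(65, 91) = 13

LCM formula: LCM(a, b) = (a × b) / GCD(a, b)
LCM(65, 91) = (65 × 91) / 13
LCM(65, 91) = 5915 / 13
LCM(65, 91) = 455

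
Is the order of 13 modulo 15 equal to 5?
No, the actual order is 4, not 5.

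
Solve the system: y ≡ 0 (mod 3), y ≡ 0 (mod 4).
M = 3 × 4 = 12. M₁ = 4, y₁ ≡ 1 (mod 3). M₂ = 3, y₂ ≡ 3 (mod 4). y = 0×4×1 + 0×3×3 ≡ 0 (mod 12)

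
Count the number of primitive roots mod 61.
Number of primitive roots mod 61 = φ(60) = 16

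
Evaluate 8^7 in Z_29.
7 = 4 + 2 + 1 (binary 111). Repeated squaring mod 29: 8^1 ≡ 8; 8^2 ≡ 8² = 64 ≡ 6; 8^4 ≡ 6² = 36 ≡ 7. Multiply: 8^7 = 8^4 × 8^2 × 8^1 ≡ 7 × 6 × 8 (mod 29): 7 × 6 = 42 ≡ 13; 13 × 8 = 104 ≡ 17. So 8^7 ≡ 17 (mod 29).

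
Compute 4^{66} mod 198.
136

Using successive squaring:
Binary expansion of 66: 1000010
Powers of 4 mod 198 (each is the square of the previous):
  4^1 ≡ 4 (mod 198)
  4^2 ≡ 4² = 16 ≡ 16 (mod 198)
  4^4 ≡ 16² = 256 ≡ 58 (mod 198)
  4^8 ≡ 58² = 3364 ≡ 196 (mod 198)
  4^16 ≡ 196² = 38416 ≡ 4 (mod 198)
  4^32 ≡ 4² = 16 ≡ 16 (mod 198)
  4^64 ≡ 16² = 256 ≡ 58 (mod 198)
66 = 64 + 2, so 4^66 = 4^64 × 4^2 ≡ 58 × 16 (mod 198)
Multiplying step by step:
  58 × 16 = 928 ≡ 136 (mod 198)
Result: 4^66 ≡ 136 (mod 198)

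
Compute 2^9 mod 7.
9 = 8 + 1 (binary 1001). Repeated squaring mod 7: 2^1 ≡ 2; 2^2 ≡ 2² = 4 ≡ 4; 2^4 ≡ 4² = 16 ≡ 2; 2^8 ≡ 2² = 4 ≡ 4. Multiply: 2^9 = 2^8 × 2^1 ≡ 4 × 2 (mod 7): 4 × 2 = 8 ≡ 1. So 2^9 ≡ 1 (mod 7).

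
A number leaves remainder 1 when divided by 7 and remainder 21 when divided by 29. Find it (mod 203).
M = 7 × 29 = 203. M₁ = 29, y₁ ≡ 1 (mod 7). M₂ = 7, y₂ ≡ 25 (mod 29). t = 1×29×1 + 21×7×25 ≡ 50 (mod 203)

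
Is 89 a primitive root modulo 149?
p - 1 = 148 has prime divisors 2, 37. Check 89^(148/q) mod 149 for each: 89^(148/2) = 89^74 ≡ 148, 89^(148/37) = 89^4 ≡ 129 (mod 149). None of these is 1, so 89 has order 148 = φ(149), so it is a primitive root mod 149.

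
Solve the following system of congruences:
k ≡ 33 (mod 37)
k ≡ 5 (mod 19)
366

Using the Chinese Remainder Theorem:
M = product of moduli = 703
For equation 1: M_1 = 19, 19 ≡ 19 (mod 37), inverse of 19 mod 37 is 2 (check: 19 × 2 = 38 ≡ 1 (mod 37))
For equation 2: M_2 = 37, 37 ≡ 18 (mod 19), inverse of 37 mod 19 is 18 (check: 18 × 18 = 324 ≡ 1 (mod 19))
Combine: k ≡ Σ r_i×M_i×(M_i⁻¹ mod m_i) = 33×19×2 + 5×37×18 = 1254 + 3330 = 4584
4584 mod 703 = 366
k ≡ 366 (mod 703)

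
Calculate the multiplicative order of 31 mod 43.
Powers of 31 mod 43: 31^1≡31, 31^2≡15, 31^3≡35, 31^4≡10, 31^5≡9, 31^6≡21, 31^7≡6, 31^8≡14, 31^9≡4, 31^10≡38, 31^11≡17, 31^12≡11, 31^13≡40, 31^14≡36, 31^15≡41, 31^16≡24, 31^17≡13, 31^18≡16, 31^19≡23, 31^20≡25, 31^21≡1. Order = 21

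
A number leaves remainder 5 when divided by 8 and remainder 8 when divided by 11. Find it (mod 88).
M = 8 × 11 = 88. M₁ = 11, y₁ ≡ 3 (mod 8). M₂ = 8, y₂ ≡ 7 (mod 11). z = 5×11×3 + 8×8×7 ≡ 85 (mod 88)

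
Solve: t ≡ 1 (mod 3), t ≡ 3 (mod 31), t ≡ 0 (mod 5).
M = 3 × 31 × 5 = 465. M₁ = 155, y₁ ≡ 2 (mod 3). M₂ = 15, y₂ ≡ 29 (mod 31). M₃ = 93, y₃ ≡ 2 (mod 5). t = 1×155×2 + 3×15×29 + 0×93×2 ≡ 220 (mod 465)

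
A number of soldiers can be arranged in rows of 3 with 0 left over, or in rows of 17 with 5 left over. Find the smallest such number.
M = 3 × 17 = 51. M₁ = 17, y₁ ≡ 2 (mod 3). M₂ = 3, y₂ ≡ 6 (mod 17). z = 0×17×2 + 5×3×6 ≡ 39 (mod 51). The smallest positive such number is 39.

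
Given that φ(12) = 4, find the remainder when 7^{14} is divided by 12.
By Euler: 7^{4} ≡ 1 (mod 12) since gcd(7, 12) = 1. 14 = 3×4 + 2. So 7^{14} ≡ 7^{2} ≡ 1 (mod 12)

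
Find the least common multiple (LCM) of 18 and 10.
90

First find GCD(18, 10) using the Euclidean algorithm:
18 = 1 × 10 + 8
10 = 1 × 8 + 2
8 = 4 × 2 + 0
GCD(18, 10) = 2

LCM formula: LCM(a, b) = (a × b) / GCD(a, b)
LCM(18, 10) = (18 × 10) / 2
LCM(18, 10) = 180 / 2
LCM(18, 10) = 90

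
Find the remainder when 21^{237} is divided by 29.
By Fermat: 21^{28} ≡ 1 (mod 29). 237 = 8×28 + 13. So 21^{237} ≡ 21^{13} ≡ 11 (mod 29)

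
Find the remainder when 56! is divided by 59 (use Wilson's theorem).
(58)! = (56)! × (57) × (58) ≡ -1 (mod 59). So (56)! ≡ -1 × [(58)(57)]^(-1) ≡ 29 (mod 59)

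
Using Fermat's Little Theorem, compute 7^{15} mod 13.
5

By Fermat's Little Theorem, a^(p-1) ≡ 1 (mod p) for prime p and gcd(a, p) = 1
Here p = 13, so 7^12 ≡ 1 (mod 13)
We can reduce the exponent: 15 mod 12 = 3
So 7^15 ≡ 7^3 (mod 13)
Computing: 7^3 mod 13 = 5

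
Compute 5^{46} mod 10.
5

Using successive squaring:
Binary expansion of 46: 101110
Powers of 5 mod 10 (each is the square of the previous):
  5^1 ≡ 5 (mod 10)
  5^2 ≡ 5² = 25 ≡ 5 (mod 10)
  5^4 ≡ 5² = 25 ≡ 5 (mod 10)
  5^8 ≡ 5² = 25 ≡ 5 (mod 10)
  5^16 ≡ 5² = 25 ≡ 5 (mod 10)
  5^32 ≡ 5² = 25 ≡ 5 (mod 10)
46 = 32 + 8 + 4 + 2, so 5^46 = 5^32 × 5^8 × 5^4 × 5^2 ≡ 5 × 5 × 5 × 5 (mod 10)
Multiplying step by step:
  5 × 5 = 25 ≡ 5 (mod 10)
  5 × 5 = 25 ≡ 5 (mod 10)
  5 × 5 = 25 ≡ 5 (mod 10)
Result: 5^46 ≡ 5 (mod 10)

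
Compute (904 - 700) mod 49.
8

(904 - 700) = 204
204 mod 49 = 8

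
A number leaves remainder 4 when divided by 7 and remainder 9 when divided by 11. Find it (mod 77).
M = 7 × 11 = 77. M₁ = 11, y₁ ≡ 2 (mod 7). M₂ = 7, y₂ ≡ 8 (mod 11). t = 4×11×2 + 9×7×8 ≡ 53 (mod 77)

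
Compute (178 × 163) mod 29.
14

(178 × 163) = 29014
29014 mod 29 = 14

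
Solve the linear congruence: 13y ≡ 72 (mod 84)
12

Since gcd(13, 84) = 1 divides 72, a solution exists.
Multiply both sides by the inverse of 13 mod 84:
  13^(-1) mod 84 = 13
  x ≡ 13 × 72 ≡ 936 ≡ 12 (mod 84)
Verification: 13 × 12 = 156 = 1 × 84 + 72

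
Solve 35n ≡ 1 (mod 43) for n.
16

Using Extended Euclidean Algorithm:
gcd(35, 43) = 1
Bezout coefficients: 35 × 16 + 43 × -13 = 1
So 35 × 16 ≡ 1 (mod 43)
The inverse is 16 mod 43 = 16
Verification: 35 × 16 = 560 = 13 × 43 + 1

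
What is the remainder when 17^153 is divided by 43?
Using Fermat: 17^{42} ≡ 1 (mod 43). 153 ≡ 27 (mod 42). So 17^{153} ≡ 17^{27} ≡ 35 (mod 43)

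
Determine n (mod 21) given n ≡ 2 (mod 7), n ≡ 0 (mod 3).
9

Using the Chinese Remainder Theorem:
M = product of moduli = 21
For equation 1: M_1 = 3, 3 ≡ 3 (mod 7), inverse of 3 mod 7 is 5 (check: 3 × 5 = 15 ≡ 1 (mod 7))
For equation 2: M_2 = 7, 7 ≡ 1 (mod 3), inverse of 7 mod 3 is 1 (check: 1 × 1 = 1 ≡ 1 (mod 3))
Combine: n ≡ Σ r_i×M_i×(M_i⁻¹ mod m_i) = 2×3×5 + 0×7×1 = 30 + 0 = 30
30 mod 21 = 9
n ≡ 9 (mod 21)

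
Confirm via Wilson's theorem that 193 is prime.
(192)! mod 193 = 192. Since this equals -1 (mod 193), Wilson confirms 193 is prime.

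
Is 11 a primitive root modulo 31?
Yes

To verify, check if 11^(30/q) ≢ 1 (mod 31) for each prime divisor q of 30
Divisors of 30 = 30: [1, 2, 3, 5, 6, 10, 15, 30]
  11^(30/2) = 11^15 ≡ 30 (mod 31)
  11^(30/3) = 11^10 ≡ 5 (mod 31)
  11^(30/5) = 11^6 ≡ 4 (mod 31)
Conclusion: 11 is a primitive root modulo 31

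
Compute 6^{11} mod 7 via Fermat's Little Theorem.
6

By Fermat's Little Theorem, a^(p-1) ≡ 1 (mod p) for prime p and gcd(a, p) = 1
Here p = 7, so 6^6 ≡ 1 (mod 7)
We can reduce the exponent: 11 mod 6 = 5
So 6^11 ≡ 6^5 (mod 7)
Computing: 6^5 mod 7 = 6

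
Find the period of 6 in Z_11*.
Powers of 6 mod 11: 6^1≡6, 6^2≡3, 6^3≡7, 6^4≡9, 6^5≡10, 6^6≡5, 6^7≡8, 6^8≡4, 6^9≡2, 6^10≡1. Order = 10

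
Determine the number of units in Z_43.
42

Prime factorization: 43 = 43
Using the formula φ(n) = n × Π(1 - 1/p) for each prime factor p:
φ(43) = 43 × (1 - 1/43)
φ(43) = 42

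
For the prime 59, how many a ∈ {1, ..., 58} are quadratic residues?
For prime 59, there are (p-1)/2 = (59-1)/2 = 29 quadratic residues (excluding 0).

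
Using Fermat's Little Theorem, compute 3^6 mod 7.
By Fermat's Little Theorem, 3^{6} ≡ 1 (mod 7) since 7 is prime and gcd(3, 7) = 1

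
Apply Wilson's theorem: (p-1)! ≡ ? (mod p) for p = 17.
By Wilson's theorem, (16)! ≡ -1 ≡ 16 (mod 17)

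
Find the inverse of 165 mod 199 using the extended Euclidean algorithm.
Extended GCD: 165(-41) + 199(34) = 1. So 165^(-1) ≡ 158 ≡ 158 (mod 199). Verify: 165 × 158 = 26070 ≡ 1 (mod 199)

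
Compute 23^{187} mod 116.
83

Using successive squaring:
Binary expansion of 187: 10111011
Powers of 23 mod 116 (each is the square of the previous):
  23^1 ≡ 23 (mod 116)
  23^2 ≡ 23² = 529 ≡ 65 (mod 116)
  23^4 ≡ 65² = 4225 ≡ 49 (mod 116)
  23^8 ≡ 49² = 2401 ≡ 81 (mod 116)
  23^16 ≡ 81² = 6561 ≡ 65 (mod 116)
  23^32 ≡ 65² = 4225 ≡ 49 (mod 116)
  23^64 ≡ 49² = 2401 ≡ 81 (mod 116)
  23^128 ≡ 81² = 6561 ≡ 65 (mod 116)
187 = 128 + 32 + 16 + 8 + 2 + 1, so 23^187 = 23^128 × 23^32 × 23^16 × 23^8 × 23^2 × 23^1 ≡ 65 × 49 × 65 × 81 × 65 × 23 (mod 116)
Multiplying step by step:
  65 × 49 = 3185 ≡ 53 (mod 116)
  53 × 65 = 3445 ≡ 81 (mod 116)
  81 × 81 = 6561 ≡ 65 (mod 116)
  65 × 65 = 4225 ≡ 49 (mod 116)
  49 × 23 = 1127 ≡ 83 (mod 116)
Result: 23^187 ≡ 83 (mod 116)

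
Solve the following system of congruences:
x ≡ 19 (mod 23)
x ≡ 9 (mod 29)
502

Using the Chinese Remainder Theorem:
M = product of moduli = 667
For equation 1: M_1 = 29, 29 ≡ 6 (mod 23), inverse of 29 mod 23 is 4 (check: 6 × 4 = 24 ≡ 1 (mod 23))
For equation 2: M_2 = 23, 23 ≡ 23 (mod 29), inverse of 23 mod 29 is 24 (check: 23 × 24 = 552 ≡ 1 (mod 29))
Combine: x ≡ Σ r_i×M_i×(M_i⁻¹ mod m_i) = 19×29×4 + 9×23×24 = 2204 + 4968 = 7172
7172 mod 667 = 502
x ≡ 502 (mod 667)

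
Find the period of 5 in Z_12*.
Powers of 5 mod 12: 5^1≡5, 5^2≡1. Order = 2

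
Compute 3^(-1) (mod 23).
3^(-1) ≡ 8 (mod 23). Verification: 3 × 8 = 24 ≡ 1 (mod 23)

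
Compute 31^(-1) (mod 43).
31^(-1) ≡ 25 (mod 43). Verification: 31 × 25 = 775 ≡ 1 (mod 43)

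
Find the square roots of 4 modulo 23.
The square roots of 4 mod 23 are 2 and 21. Verify: 2² = 4 ≡ 4 (mod 23)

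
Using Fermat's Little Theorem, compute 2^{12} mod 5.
1

By Fermat's Little Theorem, a^(p-1) ≡ 1 (mod p) for prime p and gcd(a, p) = 1
Here p = 5, so 2^4 ≡ 1 (mod 5)
We can reduce the exponent: 12 mod 4 = 0
So 2^12 ≡ 2^0 (mod 5)
Computing: 2^0 mod 5 = 1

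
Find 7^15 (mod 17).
Using repeated squaring. 15 = 8 + 4 + 2 + 1 (binary 1111). Repeated squaring mod 17: 7^1 ≡ 7; 7^2 ≡ 7² = 49 ≡ 15; 7^4 ≡ 15² = 225 ≡ 4; 7^8 ≡ 4² = 16 ≡ 16. Multiply: 7^15 = 7^8 × 7^4 × 7^2 × 7^1 ≡ 16 × 4 × 15 × 7 (mod 17): 16 × 4 = 64 ≡ 13; 13 × 15 = 195 ≡ 8; 8 × 7 = 56 ≡ 5. So 7^15 ≡ 5 (mod 17).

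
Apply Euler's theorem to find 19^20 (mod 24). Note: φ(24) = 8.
By Euler: 19^{8} ≡ 1 (mod 24) since gcd(19, 24) = 1. 20 = 2×8 + 4. So 19^{20} ≡ 19^{4} ≡ 1 (mod 24)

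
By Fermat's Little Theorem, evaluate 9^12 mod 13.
By Fermat's Little Theorem, 9^{12} ≡ 1 (mod 13) since 13 is prime and gcd(9, 13) = 1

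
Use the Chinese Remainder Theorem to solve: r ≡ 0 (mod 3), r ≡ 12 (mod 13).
M = 3 × 13 = 39. M₁ = 13, y₁ ≡ 1 (mod 3). M₂ = 3, y₂ ≡ 9 (mod 13). r = 0×13×1 + 12×3×9 ≡ 12 (mod 39)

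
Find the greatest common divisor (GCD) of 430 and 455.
5

Using the Euclidean algorithm:
430 = 0 × 455 + 430
455 = 1 × 430 + 25
430 = 17 × 25 + 5
25 = 5 × 5 + 0

GCD(430, 455) = 5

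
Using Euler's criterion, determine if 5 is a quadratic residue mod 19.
By Euler's criterion: 5^{9} ≡ 1 (mod 19). Since this equals 1, 5 is a QR.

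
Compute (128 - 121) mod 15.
7

(128 - 121) = 7
7 mod 15 = 7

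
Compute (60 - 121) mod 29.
26

(60 - 121) = -61
-61 mod 29 = 26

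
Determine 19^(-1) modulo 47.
19^(-1) ≡ 5 (mod 47). Verification: 19 × 5 = 95 ≡ 1 (mod 47)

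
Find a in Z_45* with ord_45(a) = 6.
4 has order 6 mod 45 since 4^{6} ≡ 1 (mod 45) and no smaller power works.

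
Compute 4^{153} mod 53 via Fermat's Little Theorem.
29

By Fermat's Little Theorem, a^(p-1) ≡ 1 (mod p) for prime p and gcd(a, p) = 1
Here p = 53, so 4^52 ≡ 1 (mod 53)
We can reduce the exponent: 153 mod 52 = 49
So 4^153 ≡ 4^49 (mod 53)
Computing: 4^49 mod 53 = 29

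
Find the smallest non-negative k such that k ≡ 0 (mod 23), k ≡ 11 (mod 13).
115

Using the Chinese Remainder Theorem:
M = product of moduli = 299
For equation 1: M_1 = 13, 13 ≡ 13 (mod 23), inverse of 13 mod 23 is 16 (check: 13 × 16 = 208 ≡ 1 (mod 23))
For equation 2: M_2 = 23, 23 ≡ 10 (mod 13), inverse of 23 mod 13 is 4 (check: 10 × 4 = 40 ≡ 1 (mod 13))
Combine: k ≡ Σ r_i×M_i×(M_i⁻¹ mod m_i) = 0×13×16 + 11×23×4 = 0 + 1012 = 1012
1012 mod 299 = 115
k ≡ 115 (mod 299)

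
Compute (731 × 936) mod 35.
1

(731 × 936) = 684216
684216 mod 35 = 1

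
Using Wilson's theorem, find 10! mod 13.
(12)! = (10)! × (11) × (12) ≡ -1 (mod 13). So (10)! ≡ -1 × [(12)(11)]^(-1) ≡ 6 (mod 13)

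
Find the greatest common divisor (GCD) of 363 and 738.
3

Using the Euclidean algorithm:
363 = 0 × 738 + 363
738 = 2 × 363 + 12
363 = 30 × 12 + 3
12 = 4 × 3 + 0

GCD(363, 738) = 3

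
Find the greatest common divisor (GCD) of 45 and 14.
1

Using the Euclidean algorithm:
45 = 3 × 14 + 3
14 = 4 × 3 + 2
3 = 1 × 2 + 1
2 = 2 × 1 + 0

GCD(45, 14) = 1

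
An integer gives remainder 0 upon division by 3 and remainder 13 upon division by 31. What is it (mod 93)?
M = 3 × 31 = 93. M₁ = 31, y₁ ≡ 1 (mod 3). M₂ = 3, y₂ ≡ 21 (mod 31). x = 0×31×1 + 13×3×21 ≡ 75 (mod 93). The smallest positive such number is 75.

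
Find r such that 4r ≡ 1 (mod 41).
4^(-1) ≡ 31 (mod 41). Verification: 4 × 31 = 124 ≡ 1 (mod 41)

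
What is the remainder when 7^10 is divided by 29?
10 = 8 + 2 (binary 1010). Repeated squaring mod 29: 7^1 ≡ 7; 7^2 ≡ 7² = 49 ≡ 20; 7^4 ≡ 20² = 400 ≡ 23; 7^8 ≡ 23² = 529 ≡ 7. Multiply: 7^10 = 7^8 × 7^2 ≡ 7 × 20 (mod 29): 7 × 20 = 140 ≡ 24. So 7^10 ≡ 24 (mod 29).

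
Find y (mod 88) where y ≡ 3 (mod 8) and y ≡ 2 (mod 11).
M = 8 × 11 = 88. M₁ = 11, y₁ ≡ 3 (mod 8). M₂ = 8, y₂ ≡ 7 (mod 11). y = 3×11×3 + 2×8×7 ≡ 35 (mod 88)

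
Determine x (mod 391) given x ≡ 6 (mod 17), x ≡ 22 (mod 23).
91

Using the Chinese Remainder Theorem:
M = product of moduli = 391
For equation 1: M_1 = 23, 23 ≡ 6 (mod 17), inverse of 23 mod 17 is 3 (check: 6 × 3 = 18 ≡ 1 (mod 17))
For equation 2: M_2 = 17, 17 ≡ 17 (mod 23), inverse of 17 mod 23 is 19 (check: 17 × 19 = 323 ≡ 1 (mod 23))
Combine: x ≡ Σ r_i×M_i×(M_i⁻¹ mod m_i) = 6×23×3 + 22×17×19 = 414 + 7106 = 7520
7520 mod 391 = 91
x ≡ 91 (mod 391)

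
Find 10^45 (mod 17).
Using Fermat: 10^{16} ≡ 1 (mod 17). 45 ≡ 13 (mod 16). So 10^{45} ≡ 10^{13} ≡ 11 (mod 17)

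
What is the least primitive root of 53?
2

A primitive root g modulo p has order p-1 = 52
Prime divisors of 52: [2, 13]
g is a primitive root iff g^(52/q) ≢ 1 (mod 53) for each prime divisor q
Testing small values:
  g = 2: 2^26 ≡ 52, 2^4 ≡ 16 (mod 53) → none is 1, primitive root!
The smallest primitive root is 2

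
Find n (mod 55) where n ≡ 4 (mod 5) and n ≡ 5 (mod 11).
M = 5 × 11 = 55. M₁ = 11, y₁ ≡ 1 (mod 5). M₂ = 5, y₂ ≡ 9 (mod 11). n = 4×11×1 + 5×5×9 ≡ 49 (mod 55)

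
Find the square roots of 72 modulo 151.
The square roots of 72 mod 151 are 125 and 26. Verify: 125² = 15625 ≡ 72 (mod 151)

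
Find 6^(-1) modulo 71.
12

Using Extended Euclidean Algorithm:
gcd(6, 71) = 1
Bezout coefficients: 6 × 12 + 71 × -1 = 1
So 6 × 12 ≡ 1 (mod 71)
The inverse is 12 mod 71 = 12
Verification: 6 × 12 = 72 = 1 × 71 + 1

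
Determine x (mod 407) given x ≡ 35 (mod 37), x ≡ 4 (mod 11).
257

Using the Chinese Remainder Theorem:
M = product of moduli = 407
For equation 1: M_1 = 11, 11 ≡ 11 (mod 37), inverse of 11 mod 37 is 27 (check: 11 × 27 = 297 ≡ 1 (mod 37))
For equation 2: M_2 = 37, 37 ≡ 4 (mod 11), inverse of 37 mod 11 is 3 (check: 4 × 3 = 12 ≡ 1 (mod 11))
Combine: x ≡ Σ r_i×M_i×(M_i⁻¹ mod m_i) = 35×11×27 + 4×37×3 = 10395 + 444 = 10839
10839 mod 407 = 257
x ≡ 257 (mod 407)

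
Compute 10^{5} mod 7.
5

Using successive squaring:
Binary expansion of 5: 101
Powers of 10 mod 7 (each is the square of the previous):
  10^1 ≡ 3 (mod 7)
  10^2 ≡ 3² = 9 ≡ 2 (mod 7)
  10^4 ≡ 2² = 4 ≡ 4 (mod 7)
5 = 4 + 1, so 10^5 = 10^4 × 10^1 ≡ 4 × 3 (mod 7)
Multiplying step by step:
  4 × 3 = 12 ≡ 5 (mod 7)
Result: 10^5 ≡ 5 (mod 7)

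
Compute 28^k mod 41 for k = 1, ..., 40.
g^1, g^2, ..., g^{40} mod 41: {28, 5, 17, 25, 3, 2, 15, 10, 34, 9, 6, 4, 30, 20, 27, 18, 12, 8, 19, 40, 13, 36, 24, 16, 38, 39, 26, 31, 7, 32, 35, 37, 11, 21, 14, 23, 29, 33, 22, 1}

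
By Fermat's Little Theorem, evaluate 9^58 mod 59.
By Fermat's Little Theorem, 9^{58} ≡ 1 (mod 59) since 59 is prime and gcd(9, 59) = 1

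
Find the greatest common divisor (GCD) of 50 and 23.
1

Using the Euclidean algorithm:
50 = 2 × 23 + 4
23 = 5 × 4 + 3
4 = 1 × 3 + 1
3 = 3 × 1 + 0

GCD(50, 23) = 1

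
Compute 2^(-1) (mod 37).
2^(-1) ≡ 19 (mod 37). Verification: 2 × 19 = 38 ≡ 1 (mod 37)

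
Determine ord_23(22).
Powers of 22 mod 23: 22^1≡22, 22^2≡1. Order = 2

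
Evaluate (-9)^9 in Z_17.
(-9) ≡ 8 (mod 17). 9 = 8 + 1 (binary 1001). Repeated squaring mod 17: 8^1 ≡ 8; 8^2 ≡ 8² = 64 ≡ 13; 8^4 ≡ 13² = 169 ≡ 16; 8^8 ≡ 16² = 256 ≡ 1. Multiply: (-9)^9 ≡ 8^8 × 8^1 ≡ 1 × 8 (mod 17): 1 × 8 = 8 ≡ 8. So (-9)^9 ≡ 8 (mod 17).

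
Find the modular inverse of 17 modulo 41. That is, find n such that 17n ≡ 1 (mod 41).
29

Using Extended Euclidean Algorithm:
gcd(17, 41) = 1
Bezout coefficients: 17 × -12 + 41 × 5 = 1
So 17 × -12 ≡ 1 (mod 41)
The inverse is -12 mod 41 = 29
Verification: 17 × 29 = 493 = 12 × 41 + 1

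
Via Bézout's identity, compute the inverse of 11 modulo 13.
Extended GCD: 11(6) + 13(-5) = 1. So 11^(-1) ≡ 6 ≡ 6 (mod 13). Verify: 11 × 6 = 66 ≡ 1 (mod 13)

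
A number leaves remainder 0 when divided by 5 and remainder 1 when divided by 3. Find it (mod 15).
M = 5 × 3 = 15. M₁ = 3, y₁ ≡ 2 (mod 5). M₂ = 5, y₂ ≡ 2 (mod 3). n = 0×3×2 + 1×5×2 ≡ 10 (mod 15)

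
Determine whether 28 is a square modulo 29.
By Euler's criterion: 28^{14} ≡ 1 (mod 29). Since this equals 1, 28 is a QR.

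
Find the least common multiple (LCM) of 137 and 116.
15892

First find GCD(137, 116) using the Euclidean algorithm:
137 = 1 × 116 + 21
116 = 5 × 21 + 11
21 = 1 × 11 + 10
11 = 1 × 10 + 1
10 = 10 × 1 + 0
GCD(137, 116) = 1

LCM formula: LCM(a, b) = (a × b) / GCD(a, b)
LCM(137, 116) = (137 × 116) / 1
LCM(137, 116) = 15892 / 1
LCM(137, 116) = 15892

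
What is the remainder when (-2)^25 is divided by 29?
Using repeated squaring. (-2) ≡ 27 (mod 29). 25 = 16 + 8 + 1 (binary 11001). Repeated squaring mod 29: 27^1 ≡ 27; 27^2 ≡ 27² = 729 ≡ 4; 27^4 ≡ 4² = 16 ≡ 16; 27^8 ≡ 16² = 256 ≡ 24; 27^16 ≡ 24² = 576 ≡ 25. Multiply: (-2)^25 ≡ 27^16 × 27^8 × 27^1 ≡ 25 × 24 × 27 (mod 29): 25 × 24 = 600 ≡ 20; 20 × 27 = 540 ≡ 18. So (-2)^25 ≡ 18 (mod 29).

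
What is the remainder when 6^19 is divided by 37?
Using repeated squaring. 19 = 16 + 2 + 1 (binary 10011). Repeated squaring mod 37: 6^1 ≡ 6; 6^2 ≡ 6² = 36 ≡ 36; 6^4 ≡ 36² = 1296 ≡ 1; 6^8 ≡ 1² = 1 ≡ 1; 6^16 ≡ 1² = 1 ≡ 1. Multiply: 6^19 = 6^16 × 6^2 × 6^1 ≡ 1 × 36 × 6 (mod 37): 1 × 36 = 36 ≡ 36; 36 × 6 = 216 ≡ 31. So 6^19 ≡ 31 (mod 37).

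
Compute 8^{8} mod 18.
10

Using successive squaring:
Binary expansion of 8: 1000
Powers of 8 mod 18 (each is the square of the previous):
  8^1 ≡ 8 (mod 18)
  8^2 ≡ 8² = 64 ≡ 10 (mod 18)
  8^4 ≡ 10² = 100 ≡ 10 (mod 18)
  8^8 ≡ 10² = 100 ≡ 10 (mod 18)
8 is a power of 2, so 8^8 is the last square: ≡ 10 (mod 18)
Result: 8^8 ≡ 10 (mod 18)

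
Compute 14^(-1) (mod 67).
14^(-1) ≡ 24 (mod 67). Verification: 14 × 24 = 336 ≡ 1 (mod 67)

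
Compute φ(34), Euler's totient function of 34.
16

Prime factorization: 34 = 2 × 17
Using the formula φ(n) = n × Π(1 - 1/p) for each prime factor p:
φ(34) = 34 × (1 - 1/2) × (1 - 1/17)
φ(34) = 16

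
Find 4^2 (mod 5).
2 = 2 (binary 10). Repeated squaring mod 5: 4^1 ≡ 4; 4^2 ≡ 4² = 16 ≡ 1. So 4^2 ≡ 1 (mod 5).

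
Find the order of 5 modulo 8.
Powers of 5 mod 8: 5^1≡5, 5^2≡1. Order = 2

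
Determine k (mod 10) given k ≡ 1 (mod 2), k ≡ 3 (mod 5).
3

Using the Chinese Remainder Theorem:
M = product of moduli = 10
For equation 1: M_1 = 5, 5 ≡ 1 (mod 2), inverse of 5 mod 2 is 1 (check: 1 × 1 = 1 ≡ 1 (mod 2))
For equation 2: M_2 = 2, 2 ≡ 2 (mod 5), inverse of 2 mod 5 is 3 (check: 2 × 3 = 6 ≡ 1 (mod 5))
Combine: k ≡ Σ r_i×M_i×(M_i⁻¹ mod m_i) = 1×5×1 + 3×2×3 = 5 + 18 = 23
23 mod 10 = 3
k ≡ 3 (mod 10)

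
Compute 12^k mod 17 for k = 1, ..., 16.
g^1, g^2, ..., g^{16} mod 17: {12, 8, 11, 13, 3, 2, 7, 16, 5, 9, 6, 4, 14, 15, 10, 1}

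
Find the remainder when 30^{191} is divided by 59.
By Fermat: 30^{58} ≡ 1 (mod 59). 191 = 3×58 + 17. So 30^{191} ≡ 30^{17} ≡ 34 (mod 59)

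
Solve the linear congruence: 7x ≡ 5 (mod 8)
3

Since gcd(7, 8) = 1 divides 5, a solution exists.
Multiply both sides by the inverse of 7 mod 8:
  7^(-1) mod 8 = 7
  x ≡ 7 × 5 ≡ 35 ≡ 3 (mod 8)
Verification: 7 × 3 = 21 = 2 × 8 + 5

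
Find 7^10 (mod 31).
10 = 8 + 2 (binary 1010). Repeated squaring mod 31: 7^1 ≡ 7; 7^2 ≡ 7² = 49 ≡ 18; 7^4 ≡ 18² = 324 ≡ 14; 7^8 ≡ 14² = 196 ≡ 10. Multiply: 7^10 = 7^8 × 7^2 ≡ 10 × 18 (mod 31): 10 × 18 = 180 ≡ 25. So 7^10 ≡ 25 (mod 31).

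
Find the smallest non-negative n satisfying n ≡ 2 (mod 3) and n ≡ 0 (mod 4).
M = 3 × 4 = 12. M₁ = 4, y₁ ≡ 1 (mod 3). M₂ = 3, y₂ ≡ 3 (mod 4). n = 2×4×1 + 0×3×3 ≡ 8 (mod 12)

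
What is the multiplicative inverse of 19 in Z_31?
18

Using Extended Euclidean Algorithm:
gcd(19, 31) = 1
Bezout coefficients: 19 × -13 + 31 × 8 = 1
So 19 × -13 ≡ 1 (mod 31)
The inverse is -13 mod 31 = 18
Verification: 19 × 18 = 342 = 11 × 31 + 1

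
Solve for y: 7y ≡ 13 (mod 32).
11

Since gcd(7, 32) = 1 divides 13, a solution exists.
Multiply both sides by the inverse of 7 mod 32:
  7^(-1) mod 32 = 23
  x ≡ 23 × 13 ≡ 299 ≡ 11 (mod 32)
Verification: 7 × 11 = 77 = 2 × 32 + 13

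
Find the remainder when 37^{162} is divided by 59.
By Fermat: 37^{58} ≡ 1 (mod 59). 162 = 2×58 + 46. So 37^{162} ≡ 37^{46} ≡ 49 (mod 59)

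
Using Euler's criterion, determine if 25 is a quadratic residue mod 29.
By Euler's criterion: 25^{14} ≡ 1 (mod 29). Since this equals 1, 25 is a QR.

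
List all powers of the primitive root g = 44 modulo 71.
g^1, g^2, ..., g^{70} mod 71: {44, 19, 55, 6, 51, 43, 46, 36, 22, 45, 63, 3, 61, 57, 23, 18, 11, 58, 67, 37, 66, 64, 47, 9, 41, 29, 69, 54, 33, 32, 59, 40, 56, 50, 70, 27, 52, 16, 65, 20, 28, 25, 35, 49, 26, 8, 68, 10, 14, 48, 53, 60, 13, 4, 34, 5, 7, 24, 62, 30, 42, 2, 17, 38, 39, 12, 31, 15, 21, 1}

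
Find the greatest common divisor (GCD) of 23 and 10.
1

Using the Euclidean algorithm:
23 = 2 × 10 + 3
10 = 3 × 3 + 1
3 = 3 × 1 + 0

GCD(23, 10) = 1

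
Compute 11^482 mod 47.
Using Fermat: 11^{46} ≡ 1 (mod 47). 482 ≡ 22 (mod 46). So 11^{482} ≡ 11^{22} ≡ 17 (mod 47)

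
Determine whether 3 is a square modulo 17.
By Euler's criterion: 3^{8} ≡ 16 (mod 17). Since this equals -1 (≡ 16), 3 is not a QR.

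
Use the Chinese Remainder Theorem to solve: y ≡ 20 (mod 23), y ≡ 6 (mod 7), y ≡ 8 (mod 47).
5977

Using the Chinese Remainder Theorem:
M = product of moduli = 7567
For equation 1: M_1 = 329, 329 ≡ 7 (mod 23), inverse of 329 mod 23 is 10 (check: 7 × 10 = 70 ≡ 1 (mod 23))
For equation 2: M_2 = 1081, 1081 ≡ 3 (mod 7), inverse of 1081 mod 7 is 5 (check: 3 × 5 = 15 ≡ 1 (mod 7))
For equation 3: M_3 = 161, 161 ≡ 20 (mod 47), inverse of 161 mod 47 is 40 (check: 20 × 40 = 800 ≡ 1 (mod 47))
Combine: y ≡ Σ r_i×M_i×(M_i⁻¹ mod m_i) = 20×329×10 + 6×1081×5 + 8×161×40 = 65800 + 32430 + 51520 = 149750
149750 mod 7567 = 5977
y ≡ 5977 (mod 7567)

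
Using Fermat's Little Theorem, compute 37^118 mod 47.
By Fermat: 37^{46} ≡ 1 (mod 47). 118 = 2×46 + 26. So 37^{118} ≡ 37^{26} ≡ 34 (mod 47)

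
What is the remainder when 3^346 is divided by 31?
Using Fermat: 3^{30} ≡ 1 (mod 31). 346 ≡ 16 (mod 30). So 3^{346} ≡ 3^{16} ≡ 28 (mod 31)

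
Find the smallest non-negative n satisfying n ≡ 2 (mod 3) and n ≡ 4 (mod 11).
M = 3 × 11 = 33. M₁ = 11, y₁ ≡ 2 (mod 3). M₂ = 3, y₂ ≡ 4 (mod 11). n = 2×11×2 + 4×3×4 ≡ 26 (mod 33)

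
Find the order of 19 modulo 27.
Powers of 19 mod 27: 19^1≡19, 19^2≡10, 19^3≡1. Order = 3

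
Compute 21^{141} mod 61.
11

Using successive squaring:
Binary expansion of 141: 10001101
Powers of 21 mod 61 (each is the square of the previous):
  21^1 ≡ 21 (mod 61)
  21^2 ≡ 21² = 441 ≡ 14 (mod 61)
  21^4 ≡ 14² = 196 ≡ 13 (mod 61)
  21^8 ≡ 13² = 169 ≡ 47 (mod 61)
  21^16 ≡ 47² = 2209 ≡ 13 (mod 61)
  21^32 ≡ 13² = 169 ≡ 47 (mod 61)
  21^64 ≡ 47² = 2209 ≡ 13 (mod 61)
  21^128 ≡ 13² = 169 ≡ 47 (mod 61)
141 = 128 + 8 + 4 + 1, so 21^141 = 21^128 × 21^8 × 21^4 × 21^1 ≡ 47 × 47 × 13 × 21 (mod 61)
Multiplying step by step:
  47 × 47 = 2209 ≡ 13 (mod 61)
  13 × 13 = 169 ≡ 47 (mod 61)
  47 × 21 = 987 ≡ 11 (mod 61)
Result: 21^141 ≡ 11 (mod 61)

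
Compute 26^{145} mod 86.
18

Using successive squaring:
Binary expansion of 145: 10010001
Powers of 26 mod 86 (each is the square of the previous):
  26^1 ≡ 26 (mod 86)
  26^2 ≡ 26² = 676 ≡ 74 (mod 86)
  26^4 ≡ 74² = 5476 ≡ 58 (mod 86)
  26^8 ≡ 58² = 3364 ≡ 10 (mod 86)
  26^16 ≡ 10² = 100 ≡ 14 (mod 86)
  26^32 ≡ 14² = 196 ≡ 24 (mod 86)
  26^64 ≡ 24² = 576 ≡ 60 (mod 86)
  26^128 ≡ 60² = 3600 ≡ 74 (mod 86)
145 = 128 + 16 + 1, so 26^145 = 26^128 × 26^16 × 26^1 ≡ 74 × 14 × 26 (mod 86)
Multiplying step by step:
  74 × 14 = 1036 ≡ 4 (mod 86)
  4 × 26 = 104 ≡ 18 (mod 86)
Result: 26^145 ≡ 18 (mod 86)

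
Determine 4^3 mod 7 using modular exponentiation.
3 = 2 + 1 (binary 11). Repeated squaring mod 7: 4^1 ≡ 4; 4^2 ≡ 4² = 16 ≡ 2. Multiply: 4^3 = 4^2 × 4^1 ≡ 2 × 4 (mod 7): 2 × 4 = 8 ≡ 1. So 4^3 ≡ 1 (mod 7).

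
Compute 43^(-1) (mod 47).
35

Using Extended Euclidean Algorithm:
gcd(43, 47) = 1
Bezout coefficients: 43 × -12 + 47 × 11 = 1
So 43 × -12 ≡ 1 (mod 47)
The inverse is -12 mod 47 = 35
Verification: 43 × 35 = 1505 = 32 × 47 + 1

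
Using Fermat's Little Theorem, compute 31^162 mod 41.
By Fermat: 31^{40} ≡ 1 (mod 41). 162 = 4×40 + 2. So 31^{162} ≡ 31^{2} ≡ 18 (mod 41)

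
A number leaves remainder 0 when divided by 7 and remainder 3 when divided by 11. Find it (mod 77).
M = 7 × 11 = 77. M₁ = 11, y₁ ≡ 2 (mod 7). M₂ = 7, y₂ ≡ 8 (mod 11). z = 0×11×2 + 3×7×8 ≡ 14 (mod 77)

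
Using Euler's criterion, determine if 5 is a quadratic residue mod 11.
By Euler's criterion: 5^{5} ≡ 1 (mod 11). Since this equals 1, 5 is a QR.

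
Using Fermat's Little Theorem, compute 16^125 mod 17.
By Fermat: 16^{16} ≡ 1 (mod 17). 125 = 7×16 + 13. So 16^{125} ≡ 16^{13} ≡ 16 (mod 17)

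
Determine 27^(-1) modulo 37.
27^(-1) ≡ 11 (mod 37). Verification: 27 × 11 = 297 ≡ 1 (mod 37)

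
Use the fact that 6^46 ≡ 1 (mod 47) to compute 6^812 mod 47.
By Fermat: 6^{46} ≡ 1 (mod 47). 812 ≡ 30 (mod 46). So 6^{812} ≡ 6^{30} ≡ 4 (mod 47)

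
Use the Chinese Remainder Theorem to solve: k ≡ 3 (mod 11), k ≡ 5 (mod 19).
157

Using the Chinese Remainder Theorem:
M = product of moduli = 209
For equation 1: M_1 = 19, 19 ≡ 8 (mod 11), inverse of 19 mod 11 is 7 (check: 8 × 7 = 56 ≡ 1 (mod 11))
For equation 2: M_2 = 11, 11 ≡ 11 (mod 19), inverse of 11 mod 19 is 7 (check: 11 × 7 = 77 ≡ 1 (mod 19))
Combine: k ≡ Σ r_i×M_i×(M_i⁻¹ mod m_i) = 3×19×7 + 5×11×7 = 399 + 385 = 784
784 mod 209 = 157
k ≡ 157 (mod 209)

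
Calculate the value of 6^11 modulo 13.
Using repeated squaring. 11 = 8 + 2 + 1 (binary 1011). Repeated squaring mod 13: 6^1 ≡ 6; 6^2 ≡ 6² = 36 ≡ 10; 6^4 ≡ 10² = 100 ≡ 9; 6^8 ≡ 9² = 81 ≡ 3. Multiply: 6^11 = 6^8 × 6^2 × 6^1 ≡ 3 × 10 × 6 (mod 13): 3 × 10 = 30 ≡ 4; 4 × 6 = 24 ≡ 11. So 6^11 ≡ 11 (mod 13).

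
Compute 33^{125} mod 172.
73

Using successive squaring:
Binary expansion of 125: 1111101
Powers of 33 mod 172 (each is the square of the previous):
  33^1 ≡ 33 (mod 172)
  33^2 ≡ 33² = 1089 ≡ 57 (mod 172)
  33^4 ≡ 57² = 3249 ≡ 153 (mod 172)
  33^8 ≡ 153² = 23409 ≡ 17 (mod 172)
  33^16 ≡ 17² = 289 ≡ 117 (mod 172)
  33^32 ≡ 117² = 13689 ≡ 101 (mod 172)
  33^64 ≡ 101² = 10201 ≡ 53 (mod 172)
125 = 64 + 32 + 16 + 8 + 4 + 1, so 33^125 = 33^64 × 33^32 × 33^16 × 33^8 × 33^4 × 33^1 ≡ 53 × 101 × 117 × 17 × 153 × 33 (mod 172)
Multiplying step by step:
  53 × 101 = 5353 ≡ 21 (mod 172)
  21 × 117 = 2457 ≡ 49 (mod 172)
  49 × 17 = 833 ≡ 145 (mod 172)
  145 × 153 = 22185 ≡ 169 (mod 172)
  169 × 33 = 5577 ≡ 73 (mod 172)
Result: 33^125 ≡ 73 (mod 172)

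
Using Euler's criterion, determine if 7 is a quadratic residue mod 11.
By Euler's criterion: 7^{5} ≡ 10 (mod 11). Since this equals -1 (≡ 10), 7 is not a QR.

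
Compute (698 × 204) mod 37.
16

(698 × 204) = 142392
142392 mod 37 = 16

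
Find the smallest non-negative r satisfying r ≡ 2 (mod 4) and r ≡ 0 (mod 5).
M = 4 × 5 = 20. M₁ = 5, y₁ ≡ 1 (mod 4). M₂ = 4, y₂ ≡ 4 (mod 5). r = 2×5×1 + 0×4×4 ≡ 10 (mod 20)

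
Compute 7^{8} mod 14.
7

Using successive squaring:
Binary expansion of 8: 1000
Powers of 7 mod 14 (each is the square of the previous):
  7^1 ≡ 7 (mod 14)
  7^2 ≡ 7² = 49 ≡ 7 (mod 14)
  7^4 ≡ 7² = 49 ≡ 7 (mod 14)
  7^8 ≡ 7² = 49 ≡ 7 (mod 14)
8 is a power of 2, so 7^8 is the last square: ≡ 7 (mod 14)
Result: 7^8 ≡ 7 (mod 14)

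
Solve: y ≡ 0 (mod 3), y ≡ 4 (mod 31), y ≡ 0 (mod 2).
M = 3 × 31 × 2 = 186. M₁ = 62, y₁ ≡ 2 (mod 3). M₂ = 6, y₂ ≡ 26 (mod 31). M₃ = 93, y₃ ≡ 1 (mod 2). y = 0×62×2 + 4×6×26 + 0×93×1 ≡ 66 (mod 186)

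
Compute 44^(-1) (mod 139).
44^(-1) ≡ 79 (mod 139). Verification: 44 × 79 = 3476 ≡ 1 (mod 139)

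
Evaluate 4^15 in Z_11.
Using Fermat: 4^{10} ≡ 1 (mod 11). 15 ≡ 5 (mod 10). So 4^{15} ≡ 4^{5} ≡ 1 (mod 11)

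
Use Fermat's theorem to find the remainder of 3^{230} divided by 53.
17

By Fermat's Little Theorem, a^(p-1) ≡ 1 (mod p) for prime p and gcd(a, p) = 1
Here p = 53, so 3^52 ≡ 1 (mod 53)
We can reduce the exponent: 230 mod 52 = 22
So 3^230 ≡ 3^22 (mod 53)
Computing: 3^22 mod 53 = 17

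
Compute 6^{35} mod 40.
16

Using successive squaring:
Binary expansion of 35: 100011
Powers of 6 mod 40 (each is the square of the previous):
  6^1 ≡ 6 (mod 40)
  6^2 ≡ 6² = 36 ≡ 36 (mod 40)
  6^4 ≡ 36² = 1296 ≡ 16 (mod 40)
  6^8 ≡ 16² = 256 ≡ 16 (mod 40)
  6^16 ≡ 16² = 256 ≡ 16 (mod 40)
  6^32 ≡ 16² = 256 ≡ 16 (mod 40)
35 = 32 + 2 + 1, so 6^35 = 6^32 × 6^2 × 6^1 ≡ 16 × 36 × 6 (mod 40)
Multiplying step by step:
  16 × 36 = 576 ≡ 16 (mod 40)
  16 × 6 = 96 ≡ 16 (mod 40)
Result: 6^35 ≡ 16 (mod 40)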